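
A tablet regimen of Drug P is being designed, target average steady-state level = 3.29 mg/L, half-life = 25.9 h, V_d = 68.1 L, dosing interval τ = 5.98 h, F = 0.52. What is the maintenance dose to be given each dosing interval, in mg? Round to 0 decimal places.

k = ln2 / t½ = 0.693147 / 25.9 = 0.02676 h⁻¹
CL = k × Vd = 0.02676 × 68.1 = 1.822 L/h
At steady state, F × (Dose/τ) = Css × CL.
Dose = Css × CL × τ / F = 3.29 × 1.822 × 5.98 / 0.52 = 68.94 mg

69 mg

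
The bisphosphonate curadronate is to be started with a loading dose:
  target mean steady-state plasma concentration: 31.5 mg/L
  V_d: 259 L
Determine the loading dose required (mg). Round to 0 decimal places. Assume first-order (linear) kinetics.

8159 mg

LD = Css × Vd = 31.5 × 259 = 8159 mg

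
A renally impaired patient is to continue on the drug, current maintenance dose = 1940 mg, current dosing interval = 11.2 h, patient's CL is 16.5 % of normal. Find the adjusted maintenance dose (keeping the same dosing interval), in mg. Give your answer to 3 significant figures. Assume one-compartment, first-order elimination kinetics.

To keep the same average steady-state level, dosing rate must scale with clearance.
CL ratio = 16.5 / 100 = 0.1650
New dose (same interval) = 1940 × 0.1650 = 320.1 mg

320 mg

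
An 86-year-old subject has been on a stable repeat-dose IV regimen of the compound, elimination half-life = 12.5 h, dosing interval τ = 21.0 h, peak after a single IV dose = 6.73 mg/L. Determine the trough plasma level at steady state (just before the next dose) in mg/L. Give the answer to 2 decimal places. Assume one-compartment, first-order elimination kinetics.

k = ln2 / t½ = 0.693147 / 12.5 = 0.05545 h⁻¹
e^(−kτ) = e^(−0.05545 × 21.0) = 0.3121
Accumulation ratio R = 1 / (1 − e^(−kτ)) = 1 / (1 − 0.3121) = 1.454
Steady-state trough = C₀ × R × e^(−kτ) = 6.73 × 1.454 × 0.3121 = 3.054 mg/L

3.05 mg/L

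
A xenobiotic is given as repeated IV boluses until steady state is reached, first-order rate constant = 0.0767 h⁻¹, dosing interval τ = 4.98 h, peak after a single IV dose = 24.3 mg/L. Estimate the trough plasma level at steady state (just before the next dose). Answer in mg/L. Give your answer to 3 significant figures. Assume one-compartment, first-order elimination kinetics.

e^(−kτ) = e^(−0.07670 × 4.98) = 0.6825
Accumulation ratio R = 1 / (1 − e^(−kτ)) = 1 / (1 − 0.6825) = 3.150
Steady-state trough = C₀ × R × e^(−kτ) = 24.3 × 3.150 × 0.6825 = 52.24 mg/L

52.2 mg/L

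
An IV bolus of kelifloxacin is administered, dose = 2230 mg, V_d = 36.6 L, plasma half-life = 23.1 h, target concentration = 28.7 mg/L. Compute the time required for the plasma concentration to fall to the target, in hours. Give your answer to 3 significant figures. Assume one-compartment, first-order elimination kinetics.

C₀ = Dose / Vd = 2230 / 36.6 = 60.93 mg/L
k = ln2 / t½ = 0.693147 / 23.1 = 0.03001 h⁻¹
t = ln(C₀ / C) / k = ln(60.93 / 28.7) / 0.03001
  = ln(2.123) / 0.03001 = 0.7528 / 0.03001 = 25.08 h

25.1 h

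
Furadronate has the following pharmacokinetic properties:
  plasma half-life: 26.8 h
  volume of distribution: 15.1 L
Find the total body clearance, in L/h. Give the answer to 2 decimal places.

0.39 L/h

k = ln2 / t½ = 0.693147 / 26.8 = 0.02586 h⁻¹
CL = k × Vd = 0.02586 × 15.1 = 0.3905 L/h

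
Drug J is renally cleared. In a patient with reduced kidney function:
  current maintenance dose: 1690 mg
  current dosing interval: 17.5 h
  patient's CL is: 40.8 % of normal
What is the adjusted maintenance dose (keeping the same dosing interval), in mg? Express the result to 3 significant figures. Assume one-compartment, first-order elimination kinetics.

690 mg

To keep the same average steady-state level, dosing rate must scale with clearance.
CL ratio = 40.8 / 100 = 0.4080
New dose (same interval) = 1690 × 0.4080 = 689.5 mg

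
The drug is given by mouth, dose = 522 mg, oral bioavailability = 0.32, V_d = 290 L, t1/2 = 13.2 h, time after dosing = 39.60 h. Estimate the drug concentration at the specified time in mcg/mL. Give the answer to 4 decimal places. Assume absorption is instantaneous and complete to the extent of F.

0.0720 mcg/mL

Amount reaching circulation = F × Dose = 0.32 × 522.0 = 167.0 mg
C₀ = F·Dose / Vd = 167.0 / 290 = 0.5759 mg/L
k = ln2 / t½ = 0.693147 / 13.2 = 0.05251 h⁻¹
t / t½ = 39.60 / 13.2 = 3 half-lives
C = C₀ × (1/2)^3 = 0.5759 × 0.1250 = 0.07199 mg/L
(0.07199 mg/L = 0.07199 mcg/mL)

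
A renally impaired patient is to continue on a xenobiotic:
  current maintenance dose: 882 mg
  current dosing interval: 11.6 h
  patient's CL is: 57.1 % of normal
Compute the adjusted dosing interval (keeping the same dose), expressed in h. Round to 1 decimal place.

20.3 h

To keep the same average steady-state level, dosing rate must scale with clearance.
CL ratio = 57.1 / 100 = 0.5710
New interval (same dose) = 11.6 / 0.5710 = 20.32 h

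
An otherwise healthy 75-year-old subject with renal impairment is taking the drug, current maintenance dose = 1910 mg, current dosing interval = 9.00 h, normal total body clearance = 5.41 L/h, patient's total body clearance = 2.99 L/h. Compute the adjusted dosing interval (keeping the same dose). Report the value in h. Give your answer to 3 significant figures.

To keep the same average steady-state level, dosing rate must scale with clearance.
CL ratio = 2.99 / 5.41 = 0.5527
New interval (same dose) = 9.00 / 0.5527 = 16.28 h

16.3 h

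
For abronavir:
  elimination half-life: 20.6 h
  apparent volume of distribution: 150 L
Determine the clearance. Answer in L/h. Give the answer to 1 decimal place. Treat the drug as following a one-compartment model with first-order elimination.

5.0 L/h

k = ln2 / t½ = 0.693147 / 20.6 = 0.03365 h⁻¹
CL = k × Vd = 0.03365 × 150 = 5.048 L/h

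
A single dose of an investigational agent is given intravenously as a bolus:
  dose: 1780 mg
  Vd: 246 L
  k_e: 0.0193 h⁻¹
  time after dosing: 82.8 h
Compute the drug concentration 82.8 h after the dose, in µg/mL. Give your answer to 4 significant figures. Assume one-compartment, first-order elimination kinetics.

C₀ = Dose / Vd = 1780 / 246 = 7.236 mg/L
C = C₀ · e^(−k·t) = 7.236 × e^(−0.01930 × 82.8)
  = 7.236 × 0.2023 = 1.464 mg/L
(1.464 mg/L = 1.464 µg/mL)

1.464 µg/mL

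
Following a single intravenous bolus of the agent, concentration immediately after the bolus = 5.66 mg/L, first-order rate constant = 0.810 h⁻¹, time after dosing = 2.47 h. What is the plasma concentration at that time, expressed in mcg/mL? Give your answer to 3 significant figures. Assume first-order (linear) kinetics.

0.765 mcg/mL

C = C₀ · e^(−k·t) = 5.660 × e^(−0.8100 × 2.47)
  = 5.660 × 0.1352 = 0.7652 mg/L
(0.7652 mg/L = 0.7652 mcg/mL)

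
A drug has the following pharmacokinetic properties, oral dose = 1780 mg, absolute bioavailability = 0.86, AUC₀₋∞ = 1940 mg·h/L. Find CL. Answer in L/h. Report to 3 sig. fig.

CL = F·Dose / AUC = 0.86 × 1780 / 1940 = 0.7891 L/h

0.789 L/h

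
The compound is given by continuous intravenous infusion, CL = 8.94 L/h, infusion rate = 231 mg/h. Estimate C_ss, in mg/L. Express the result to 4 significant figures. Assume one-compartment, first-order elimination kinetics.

At steady state Css = R₀ / CL = 231 / 8.940 = 25.84 mg/L

25.84 mg/L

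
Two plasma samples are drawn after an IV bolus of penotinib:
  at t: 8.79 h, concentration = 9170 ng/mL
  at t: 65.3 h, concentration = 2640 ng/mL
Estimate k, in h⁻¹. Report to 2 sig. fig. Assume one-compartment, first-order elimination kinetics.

k = ln(C₁/C₂) / (t₂ − t₁) = ln(9170/2640) / (65.3 − 8.79)
  = 1.245 / 56.51 = 0.02203 h⁻¹

0.022 h⁻¹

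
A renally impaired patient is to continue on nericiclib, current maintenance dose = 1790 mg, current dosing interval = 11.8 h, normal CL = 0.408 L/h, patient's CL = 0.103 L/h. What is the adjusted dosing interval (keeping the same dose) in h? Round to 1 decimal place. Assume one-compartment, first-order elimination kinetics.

46.7 h

To keep the same average steady-state level, dosing rate must scale with clearance.
CL ratio = 0.103 / 0.408 = 0.2525
New interval (same dose) = 11.8 / 0.2525 = 46.73 h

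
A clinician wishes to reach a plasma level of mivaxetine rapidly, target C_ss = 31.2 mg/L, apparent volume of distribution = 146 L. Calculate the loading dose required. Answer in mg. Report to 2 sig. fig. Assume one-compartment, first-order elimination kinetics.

4600 mg

LD = Css × Vd = 31.2 × 146 = 4555 mg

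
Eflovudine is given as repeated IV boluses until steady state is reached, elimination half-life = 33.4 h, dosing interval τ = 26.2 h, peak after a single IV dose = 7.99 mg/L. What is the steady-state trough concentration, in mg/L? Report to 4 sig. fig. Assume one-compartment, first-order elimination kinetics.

k = ln2 / t½ = 0.693147 / 33.4 = 0.02075 h⁻¹
e^(−kτ) = e^(−0.02075 × 26.2) = 0.5806
Accumulation ratio R = 1 / (1 − e^(−kτ)) = 1 / (1 − 0.5806) = 2.384
Steady-state trough = C₀ × R × e^(−kτ) = 7.99 × 2.384 × 0.5806 = 11.06 mg/L

11.06 mg/L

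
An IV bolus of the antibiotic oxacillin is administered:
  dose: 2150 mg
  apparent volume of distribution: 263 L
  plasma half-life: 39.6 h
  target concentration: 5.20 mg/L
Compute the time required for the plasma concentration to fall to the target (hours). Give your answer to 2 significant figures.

26 h

C₀ = Dose / Vd = 2150 / 263 = 8.175 mg/L
k = ln2 / t½ = 0.693147 / 39.6 = 0.01750 h⁻¹
t = ln(C₀ / C) / k = ln(8.175 / 5.20) / 0.01750
  = ln(1.572) / 0.01750 = 0.4523 / 0.01750 = 25.85 h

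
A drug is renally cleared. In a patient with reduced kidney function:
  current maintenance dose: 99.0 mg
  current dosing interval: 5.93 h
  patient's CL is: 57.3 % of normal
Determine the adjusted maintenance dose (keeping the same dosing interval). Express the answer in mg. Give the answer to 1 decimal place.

To keep the same average steady-state level, dosing rate must scale with clearance.
CL ratio = 57.3 / 100 = 0.5730
New dose (same interval) = 99.0 × 0.5730 = 56.73 mg

56.7 mg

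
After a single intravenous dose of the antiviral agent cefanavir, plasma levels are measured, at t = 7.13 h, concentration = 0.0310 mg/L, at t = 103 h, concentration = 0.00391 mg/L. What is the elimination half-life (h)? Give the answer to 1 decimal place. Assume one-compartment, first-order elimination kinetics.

k = ln(C₁/C₂) / (t₂ − t₁) = ln(0.0310/0.00391) / (103 − 7.13)
  = 2.070 / 95.87 = 0.02159 h⁻¹
t½ = ln2 / k = 0.693147 / 0.02159 = 32.11 h

32.1 h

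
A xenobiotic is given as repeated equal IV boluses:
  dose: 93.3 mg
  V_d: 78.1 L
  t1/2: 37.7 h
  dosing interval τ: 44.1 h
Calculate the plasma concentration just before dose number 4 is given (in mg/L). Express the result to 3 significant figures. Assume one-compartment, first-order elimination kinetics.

0.872 mg/L

C₀ per dose = Dose / Vd = 93.3 / 78.1 = 1.195 mg/L
k = ln2 / t½ = 0.693147 / 37.7 = 0.01839 h⁻¹
Fraction remaining after one interval: r = e^(−kτ) = e^(−0.01839 × 44.1) = 0.4444
Before dose 4, 3 doses have been given (aged 1τ, 2τ, 3τ).
C_trough = C₀ × (r + r² + … + r^3) = C₀ × r(1−r^3)/(1−r)
        = 1.195 × 0.4444 × (1 − 0.08777) / (1 − 0.4444) = 0.8719 mg/L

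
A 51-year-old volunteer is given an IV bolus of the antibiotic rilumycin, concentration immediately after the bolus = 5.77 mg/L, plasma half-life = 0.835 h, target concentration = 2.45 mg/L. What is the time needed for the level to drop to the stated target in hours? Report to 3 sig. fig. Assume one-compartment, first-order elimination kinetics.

k = ln2 / t½ = 0.693147 / 0.835 = 0.8301 h⁻¹
t = ln(C₀ / C) / k = ln(5.770 / 2.45) / 0.8301
  = ln(2.355) / 0.8301 = 0.8565 / 0.8301 = 1.032 h

1.03 h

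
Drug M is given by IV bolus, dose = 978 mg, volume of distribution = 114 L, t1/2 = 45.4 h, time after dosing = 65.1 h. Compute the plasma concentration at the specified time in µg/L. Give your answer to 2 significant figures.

C₀ = Dose / Vd = 978.0 / 114 = 8.579 mg/L
k = ln2 / t½ = 0.693147 / 45.4 = 0.01527 h⁻¹
C = C₀ · e^(−k·t) = 8.579 × e^(−0.01527 × 65.1)
  = 8.579 × 0.3701 = 3.175 mg/L
Convert: 3.175 mg/L × 1000 = 3175 µg/L

3200 µg/L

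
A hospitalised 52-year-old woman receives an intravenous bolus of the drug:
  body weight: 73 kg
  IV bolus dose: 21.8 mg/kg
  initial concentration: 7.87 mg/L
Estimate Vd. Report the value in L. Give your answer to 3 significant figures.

Dose = 21.8 × 73 = 1591 mg
Vd = Dose / C₀ = 1591 / 7.87 = 202.2 L

202 L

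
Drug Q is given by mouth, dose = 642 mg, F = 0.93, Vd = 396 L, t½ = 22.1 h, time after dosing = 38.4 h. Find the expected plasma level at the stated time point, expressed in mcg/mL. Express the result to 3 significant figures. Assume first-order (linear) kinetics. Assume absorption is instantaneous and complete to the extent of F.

Amount reaching circulation = F × Dose = 0.93 × 642.0 = 597.1 mg
C₀ = F·Dose / Vd = 597.1 / 396 = 1.508 mg/L
k = ln2 / t½ = 0.693147 / 22.1 = 0.03136 h⁻¹
C = C₀ · e^(−k·t) = 1.508 × e^(−0.03136 × 38.4)
  = 1.508 × 0.2999 = 0.4522 mg/L
(0.4522 mg/L = 0.4522 mcg/mL)

0.452 mcg/mL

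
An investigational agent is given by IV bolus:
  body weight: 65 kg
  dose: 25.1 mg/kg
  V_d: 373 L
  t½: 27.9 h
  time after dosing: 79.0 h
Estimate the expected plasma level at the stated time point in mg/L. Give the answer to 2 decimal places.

0.61 mg/L

Total dose = 25.1 × 65 = 1632 mg
C₀ = Dose / Vd = 1632 / 373 = 4.375 mg/L
k = ln2 / t½ = 0.693147 / 27.9 = 0.02484 h⁻¹
C = C₀ · e^(−k·t) = 4.375 × e^(−0.02484 × 79.0)
  = 4.375 × 0.1405 = 0.6147 mg/L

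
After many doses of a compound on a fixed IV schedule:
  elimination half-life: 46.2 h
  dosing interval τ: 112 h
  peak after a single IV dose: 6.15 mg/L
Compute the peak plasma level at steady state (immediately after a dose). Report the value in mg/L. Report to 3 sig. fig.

7.56 mg/L

k = ln2 / t½ = 0.693147 / 46.2 = 0.01500 h⁻¹
e^(−kτ) = e^(−0.01500 × 112) = 0.1864
Accumulation ratio R = 1 / (1 − e^(−kτ)) = 1 / (1 − 0.1864) = 1.229
Steady-state peak = C₀ × R = 6.15 × 1.229 = 7.558 mg/L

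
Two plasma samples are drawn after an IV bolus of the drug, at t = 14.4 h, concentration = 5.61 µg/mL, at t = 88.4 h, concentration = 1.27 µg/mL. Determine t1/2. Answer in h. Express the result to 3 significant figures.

34.5 h

k = ln(C₁/C₂) / (t₂ − t₁) = ln(5.61/1.27) / (88.4 − 14.4)
  = 1.486 / 74.00 = 0.02008 h⁻¹
t½ = ln2 / k = 0.693147 / 0.02008 = 34.52 h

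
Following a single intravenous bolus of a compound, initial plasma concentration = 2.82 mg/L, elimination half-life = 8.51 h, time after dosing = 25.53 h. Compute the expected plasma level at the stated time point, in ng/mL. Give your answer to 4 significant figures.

k = ln2 / t½ = 0.693147 / 8.51 = 0.08145 h⁻¹
t / t½ = 25.53 / 8.51 = 3 half-lives
C = C₀ × (1/2)^3 = 2.820 × 0.1250 = 0.3525 mg/L
Convert: 0.3525 mg/L × 1000 = 352.5 ng/mL

352.5 ng/mL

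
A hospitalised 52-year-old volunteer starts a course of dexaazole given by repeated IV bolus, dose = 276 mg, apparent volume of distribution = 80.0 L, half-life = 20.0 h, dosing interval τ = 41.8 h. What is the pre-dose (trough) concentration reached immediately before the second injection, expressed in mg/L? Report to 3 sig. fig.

0.810 mg/L

C₀ per dose = Dose / Vd = 276 / 80.0 = 3.450 mg/L
k = ln2 / t½ = 0.693147 / 20.0 = 0.03466 h⁻¹
Fraction remaining after one interval: r = e^(−kτ) = e^(−0.03466 × 41.8) = 0.2349
Before dose 2, 1 dose has been given (aged 1τ).
C_trough = C₀ × r = 3.450 × 0.2349 = 0.8104 mg/L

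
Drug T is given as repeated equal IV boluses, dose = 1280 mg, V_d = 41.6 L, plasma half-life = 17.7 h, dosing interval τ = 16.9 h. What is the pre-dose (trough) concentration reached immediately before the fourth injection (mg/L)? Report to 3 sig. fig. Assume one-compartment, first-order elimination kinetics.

28.3 mg/L

C₀ per dose = Dose / Vd = 1280 / 41.6 = 30.77 mg/L
k = ln2 / t½ = 0.693147 / 17.7 = 0.03916 h⁻¹
Fraction remaining after one interval: r = e^(−kτ) = e^(−0.03916 × 16.9) = 0.5159
Before dose 4, 3 doses have been given (aged 1τ, 2τ, 3τ).
C_trough = C₀ × (r + r² + … + r^3) = C₀ × r(1−r^3)/(1−r)
        = 30.77 × 0.5159 × (1 − 0.1373) / (1 − 0.5159) = 28.29 mg/L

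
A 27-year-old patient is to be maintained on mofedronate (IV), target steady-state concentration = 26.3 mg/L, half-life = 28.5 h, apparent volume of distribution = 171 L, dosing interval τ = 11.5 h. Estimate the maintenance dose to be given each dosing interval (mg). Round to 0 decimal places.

1258 mg

k = ln2 / t½ = 0.693147 / 28.5 = 0.02432 h⁻¹
CL = k × Vd = 0.02432 × 171 = 4.159 L/h
At steady state, Dose/τ = Css × CL.
Dose = Css × CL × τ = 26.3 × 4.159 × 11.5 = 1258 mg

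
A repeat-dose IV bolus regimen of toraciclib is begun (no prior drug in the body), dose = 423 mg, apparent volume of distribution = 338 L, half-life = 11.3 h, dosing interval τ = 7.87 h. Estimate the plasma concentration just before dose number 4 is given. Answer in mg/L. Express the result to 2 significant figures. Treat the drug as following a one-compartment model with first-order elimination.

1.5 mg/L

C₀ per dose = Dose / Vd = 423 / 338 = 1.251 mg/L
k = ln2 / t½ = 0.693147 / 11.3 = 0.06134 h⁻¹
Fraction remaining after one interval: r = e^(−kτ) = e^(−0.06134 × 7.87) = 0.6171
Before dose 4, 3 doses have been given (aged 1τ, 2τ, 3τ).
C_trough = C₀ × (r + r² + … + r^3) = C₀ × r(1−r^3)/(1−r)
        = 1.251 × 0.6171 × (1 − 0.2350) / (1 − 0.6171) = 1.542 mg/L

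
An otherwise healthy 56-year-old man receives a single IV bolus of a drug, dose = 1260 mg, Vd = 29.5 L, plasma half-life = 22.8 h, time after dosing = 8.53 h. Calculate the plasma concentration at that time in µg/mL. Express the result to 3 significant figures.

33.0 µg/mL

C₀ = Dose / Vd = 1260 / 29.5 = 42.71 mg/L
k = ln2 / t½ = 0.693147 / 22.8 = 0.03040 h⁻¹
C = C₀ · e^(−k·t) = 42.71 × e^(−0.03040 × 8.53)
  = 42.71 × 0.7716 = 32.96 mg/L
(32.96 mg/L = 32.96 µg/mL)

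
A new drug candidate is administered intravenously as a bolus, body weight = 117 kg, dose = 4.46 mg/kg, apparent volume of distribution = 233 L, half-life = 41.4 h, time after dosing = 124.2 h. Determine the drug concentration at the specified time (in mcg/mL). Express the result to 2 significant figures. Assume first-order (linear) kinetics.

0.28 mcg/mL

Total dose = 4.46 × 117 = 521.8 mg
C₀ = Dose / Vd = 521.8 / 233 = 2.239 mg/L
k = ln2 / t½ = 0.693147 / 41.4 = 0.01674 h⁻¹
t / t½ = 124.2 / 41.4 = 3 half-lives
C = C₀ × (1/2)^3 = 2.239 × 0.1250 = 0.2799 mg/L
(0.2799 mg/L = 0.2799 mcg/mL)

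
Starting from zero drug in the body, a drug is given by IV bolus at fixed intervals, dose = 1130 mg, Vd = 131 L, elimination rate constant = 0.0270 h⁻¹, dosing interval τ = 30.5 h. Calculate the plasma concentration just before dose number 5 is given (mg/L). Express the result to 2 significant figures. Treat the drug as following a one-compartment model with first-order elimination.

C₀ per dose = Dose / Vd = 1130 / 131 = 8.626 mg/L
Fraction remaining after one interval: r = e^(−kτ) = e^(−0.02700 × 30.5) = 0.4389
Before dose 5, 4 doses have been given (aged 1τ, 2τ, 3τ, 4τ).
C_trough = C₀ × (r + r² + … + r^4) = C₀ × r(1−r^4)/(1−r)
        = 8.626 × 0.4389 × (1 − 0.03711) / (1 − 0.4389) = 6.497 mg/L

6.5 mg/L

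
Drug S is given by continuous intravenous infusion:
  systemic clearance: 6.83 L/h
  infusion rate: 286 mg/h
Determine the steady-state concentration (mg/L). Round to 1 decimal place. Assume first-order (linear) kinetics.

At steady state Css = R₀ / CL = 286 / 6.830 = 41.87 mg/L

41.9 mg/L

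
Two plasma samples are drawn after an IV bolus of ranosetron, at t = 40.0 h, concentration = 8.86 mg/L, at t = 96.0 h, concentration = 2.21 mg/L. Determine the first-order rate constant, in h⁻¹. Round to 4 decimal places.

k = ln(C₁/C₂) / (t₂ − t₁) = ln(8.86/2.21) / (96.0 − 40.0)
  = 1.389 / 56.00 = 0.02480 h⁻¹

0.0248 h⁻¹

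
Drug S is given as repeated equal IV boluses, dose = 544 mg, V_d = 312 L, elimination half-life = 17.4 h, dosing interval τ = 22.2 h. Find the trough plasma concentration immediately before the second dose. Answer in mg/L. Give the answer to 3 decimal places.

0.720 mg/L

C₀ per dose = Dose / Vd = 544 / 312 = 1.744 mg/L
k = ln2 / t½ = 0.693147 / 17.4 = 0.03984 h⁻¹
Fraction remaining after one interval: r = e^(−kτ) = e^(−0.03984 × 22.2) = 0.4129
Before dose 2, 1 dose has been given (aged 1τ).
C_trough = C₀ × r = 1.744 × 0.4129 = 0.7201 mg/L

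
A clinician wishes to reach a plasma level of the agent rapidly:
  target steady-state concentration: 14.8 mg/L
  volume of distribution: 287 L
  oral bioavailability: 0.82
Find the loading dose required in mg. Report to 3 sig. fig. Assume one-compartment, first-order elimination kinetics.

5180 mg

LD = Css × Vd / F = 14.8 × 287 / 0.82 = 5180 mg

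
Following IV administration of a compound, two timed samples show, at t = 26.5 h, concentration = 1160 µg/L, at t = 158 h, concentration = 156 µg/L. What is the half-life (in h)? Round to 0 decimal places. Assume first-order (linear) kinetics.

45 h

k = ln(C₁/C₂) / (t₂ − t₁) = ln(1160/156) / (158 − 26.5)
  = 2.006 / 131.5 = 0.01525 h⁻¹
t½ = ln2 / k = 0.693147 / 0.01525 = 45.45 h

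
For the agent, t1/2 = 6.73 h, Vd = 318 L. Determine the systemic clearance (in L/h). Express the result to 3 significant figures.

32.8 L/h

k = ln2 / t½ = 0.693147 / 6.73 = 0.1030 h⁻¹
CL = k × Vd = 0.1030 × 318 = 32.75 L/h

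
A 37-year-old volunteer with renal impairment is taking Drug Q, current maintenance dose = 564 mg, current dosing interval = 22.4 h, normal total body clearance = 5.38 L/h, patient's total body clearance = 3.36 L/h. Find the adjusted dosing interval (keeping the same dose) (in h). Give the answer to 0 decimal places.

To keep the same average steady-state level, dosing rate must scale with clearance.
CL ratio = 3.36 / 5.38 = 0.6245
New interval (same dose) = 22.4 / 0.6245 = 35.87 h

36 h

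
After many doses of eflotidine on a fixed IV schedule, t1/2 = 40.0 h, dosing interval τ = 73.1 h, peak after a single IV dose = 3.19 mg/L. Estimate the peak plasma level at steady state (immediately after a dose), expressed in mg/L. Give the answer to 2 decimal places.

4.44 mg/L

k = ln2 / t½ = 0.693147 / 40.0 = 0.01733 h⁻¹
e^(−kτ) = e^(−0.01733 × 73.1) = 0.2817
Accumulation ratio R = 1 / (1 − e^(−kτ)) = 1 / (1 − 0.2817) = 1.392
Steady-state peak = C₀ × R = 3.19 × 1.392 = 4.440 mg/L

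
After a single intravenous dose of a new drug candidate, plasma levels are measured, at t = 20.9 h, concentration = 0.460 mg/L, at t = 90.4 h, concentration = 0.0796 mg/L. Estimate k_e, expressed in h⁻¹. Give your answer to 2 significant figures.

0.025 h⁻¹

k = ln(C₁/C₂) / (t₂ − t₁) = ln(0.460/0.0796) / (90.4 − 20.9)
  = 1.754 / 69.50 = 0.02524 h⁻¹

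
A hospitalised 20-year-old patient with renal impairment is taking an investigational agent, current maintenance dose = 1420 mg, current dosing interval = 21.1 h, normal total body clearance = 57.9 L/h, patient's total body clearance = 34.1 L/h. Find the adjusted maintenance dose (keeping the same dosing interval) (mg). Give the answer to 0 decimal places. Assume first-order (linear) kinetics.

836 mg

To keep the same average steady-state level, dosing rate must scale with clearance.
CL ratio = 34.1 / 57.9 = 0.5889
New dose (same interval) = 1420 × 0.5889 = 836.2 mg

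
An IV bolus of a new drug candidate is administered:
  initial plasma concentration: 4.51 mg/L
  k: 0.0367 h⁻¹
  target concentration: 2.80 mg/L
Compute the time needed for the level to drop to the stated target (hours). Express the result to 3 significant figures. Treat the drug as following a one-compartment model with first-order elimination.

t = ln(C₀ / C) / k = ln(4.510 / 2.80) / 0.03670
  = ln(1.611) / 0.03670 = 0.4769 / 0.03670 = 12.99 h

13.0 h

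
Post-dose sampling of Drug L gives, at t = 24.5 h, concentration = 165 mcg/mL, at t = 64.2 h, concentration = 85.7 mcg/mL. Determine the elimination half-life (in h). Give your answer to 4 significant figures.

42.01 h

k = ln(C₁/C₂) / (t₂ − t₁) = ln(165/85.7) / (64.2 − 24.5)
  = 0.6551 / 39.70 = 0.01650 h⁻¹
t½ = ln2 / k = 0.693147 / 0.01650 = 42.01 h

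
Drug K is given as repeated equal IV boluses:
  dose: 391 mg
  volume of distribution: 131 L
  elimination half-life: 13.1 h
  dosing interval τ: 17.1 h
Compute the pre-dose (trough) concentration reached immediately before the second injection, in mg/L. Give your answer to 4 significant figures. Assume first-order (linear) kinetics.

1.208 mg/L

C₀ per dose = Dose / Vd = 391 / 131 = 2.985 mg/L
k = ln2 / t½ = 0.693147 / 13.1 = 0.05291 h⁻¹
Fraction remaining after one interval: r = e^(−kτ) = e^(−0.05291 × 17.1) = 0.4046
Before dose 2, 1 dose has been given (aged 1τ).
C_trough = C₀ × r = 2.985 × 0.4046 = 1.208 mg/L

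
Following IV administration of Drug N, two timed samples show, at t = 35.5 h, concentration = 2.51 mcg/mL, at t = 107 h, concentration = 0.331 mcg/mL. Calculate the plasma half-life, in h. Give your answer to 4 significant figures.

k = ln(C₁/C₂) / (t₂ − t₁) = ln(2.51/0.331) / (107 − 35.5)
  = 2.026 / 71.50 = 0.02834 h⁻¹
t½ = ln2 / k = 0.693147 / 0.02834 = 24.46 h

24.46 h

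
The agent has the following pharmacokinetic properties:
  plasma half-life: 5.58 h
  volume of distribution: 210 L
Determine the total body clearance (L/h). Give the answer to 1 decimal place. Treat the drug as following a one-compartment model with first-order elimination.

26.1 L/h

k = ln2 / t½ = 0.693147 / 5.58 = 0.1242 h⁻¹
CL = k × Vd = 0.1242 × 210 = 26.08 L/h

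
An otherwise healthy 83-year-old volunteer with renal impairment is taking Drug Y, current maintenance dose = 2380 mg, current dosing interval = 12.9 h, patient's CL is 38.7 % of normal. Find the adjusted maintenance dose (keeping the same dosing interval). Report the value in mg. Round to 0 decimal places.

To keep the same average steady-state level, dosing rate must scale with clearance.
CL ratio = 38.7 / 100 = 0.3870
New dose (same interval) = 2380 × 0.3870 = 921.1 mg

921 mg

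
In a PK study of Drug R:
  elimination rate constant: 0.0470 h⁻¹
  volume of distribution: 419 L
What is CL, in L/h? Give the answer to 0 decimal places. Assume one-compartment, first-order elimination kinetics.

CL = k × Vd = 0.0470 × 419 = 19.69 L/h

20 L/h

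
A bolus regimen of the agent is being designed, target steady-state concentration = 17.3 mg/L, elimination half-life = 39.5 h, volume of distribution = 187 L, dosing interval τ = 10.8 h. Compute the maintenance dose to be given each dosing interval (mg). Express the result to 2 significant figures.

k = ln2 / t½ = 0.693147 / 39.5 = 0.01755 h⁻¹
CL = k × Vd = 0.01755 × 187 = 3.282 L/h
At steady state, Dose/τ = Css × CL.
Dose = Css × CL × τ = 17.3 × 3.282 × 10.8 = 613.2 mg

610 mg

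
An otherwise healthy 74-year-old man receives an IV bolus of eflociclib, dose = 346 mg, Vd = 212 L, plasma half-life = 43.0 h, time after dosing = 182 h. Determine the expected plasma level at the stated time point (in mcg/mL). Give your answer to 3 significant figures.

0.0868 mcg/mL

C₀ = Dose / Vd = 346.0 / 212 = 1.632 mg/L
k = ln2 / t½ = 0.693147 / 43.0 = 0.01612 h⁻¹
C = C₀ · e^(−k·t) = 1.632 × e^(−0.01612 × 182)
  = 1.632 × 0.05319 = 0.08681 mg/L
(0.08681 mg/L = 0.08681 mcg/mL)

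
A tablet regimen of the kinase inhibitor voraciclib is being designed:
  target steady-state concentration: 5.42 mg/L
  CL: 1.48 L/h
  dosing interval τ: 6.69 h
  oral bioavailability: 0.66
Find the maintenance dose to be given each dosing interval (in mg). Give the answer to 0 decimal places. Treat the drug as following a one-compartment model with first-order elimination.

81 mg

At steady state, F × (Dose/τ) = Css × CL.
Dose = Css × CL × τ / F = 5.42 × 1.480 × 6.69 / 0.66 = 81.31 mg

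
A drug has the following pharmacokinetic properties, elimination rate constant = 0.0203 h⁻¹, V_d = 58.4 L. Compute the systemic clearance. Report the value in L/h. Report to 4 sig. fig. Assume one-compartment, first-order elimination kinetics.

CL = k × Vd = 0.0203 × 58.4 = 1.186 L/h

1.186 L/h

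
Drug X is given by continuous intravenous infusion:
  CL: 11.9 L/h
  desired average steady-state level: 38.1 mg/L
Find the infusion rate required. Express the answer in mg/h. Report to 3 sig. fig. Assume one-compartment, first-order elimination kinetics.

453 mg/h

At steady state, infusion rate R₀ = Css × CL = 38.1 × 11.90 = 453.4 mg/h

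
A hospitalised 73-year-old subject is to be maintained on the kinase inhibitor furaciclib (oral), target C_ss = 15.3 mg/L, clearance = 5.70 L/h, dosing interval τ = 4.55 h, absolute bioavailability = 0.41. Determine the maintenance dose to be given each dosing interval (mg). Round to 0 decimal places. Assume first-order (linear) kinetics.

At steady state, F × (Dose/τ) = Css × CL.
Dose = Css × CL × τ / F = 15.3 × 5.700 × 4.55 / 0.41 = 967.8 mg

968 mg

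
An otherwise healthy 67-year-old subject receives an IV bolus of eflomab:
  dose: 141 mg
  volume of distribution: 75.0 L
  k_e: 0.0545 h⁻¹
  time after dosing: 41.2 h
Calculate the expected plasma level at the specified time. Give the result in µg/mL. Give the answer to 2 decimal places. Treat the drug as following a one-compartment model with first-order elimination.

C₀ = Dose / Vd = 141.0 / 75.0 = 1.880 mg/L
C = C₀ · e^(−k·t) = 1.880 × e^(−0.05450 × 41.2)
  = 1.880 × 0.1059 = 0.1991 mg/L
(0.1991 mg/L = 0.1991 µg/mL)

0.20 µg/mL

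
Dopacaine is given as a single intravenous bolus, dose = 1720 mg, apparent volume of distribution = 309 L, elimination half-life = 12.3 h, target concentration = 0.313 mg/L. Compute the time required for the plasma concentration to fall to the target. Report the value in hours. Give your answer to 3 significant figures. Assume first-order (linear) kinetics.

51.1 h

C₀ = Dose / Vd = 1720 / 309 = 5.566 mg/L
k = ln2 / t½ = 0.693147 / 12.3 = 0.05635 h⁻¹
t = ln(C₀ / C) / k = ln(5.566 / 0.313) / 0.05635
  = ln(17.78) / 0.05635 = 2.878 / 0.05635 = 51.07 h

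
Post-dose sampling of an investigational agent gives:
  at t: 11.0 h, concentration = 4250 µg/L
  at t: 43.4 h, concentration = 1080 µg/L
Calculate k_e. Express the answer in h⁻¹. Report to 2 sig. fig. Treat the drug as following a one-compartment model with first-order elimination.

k = ln(C₁/C₂) / (t₂ − t₁) = ln(4250/1080) / (43.4 − 11.0)
  = 1.370 / 32.40 = 0.04228 h⁻¹

0.042 h⁻¹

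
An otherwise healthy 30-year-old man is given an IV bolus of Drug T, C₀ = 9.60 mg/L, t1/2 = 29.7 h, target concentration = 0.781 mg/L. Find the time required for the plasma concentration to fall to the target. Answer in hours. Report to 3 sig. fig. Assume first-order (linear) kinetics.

108 h

k = ln2 / t½ = 0.693147 / 29.7 = 0.02334 h⁻¹
t = ln(C₀ / C) / k = ln(9.600 / 0.781) / 0.02334
  = ln(12.29) / 0.02334 = 2.509 / 0.02334 = 107.5 h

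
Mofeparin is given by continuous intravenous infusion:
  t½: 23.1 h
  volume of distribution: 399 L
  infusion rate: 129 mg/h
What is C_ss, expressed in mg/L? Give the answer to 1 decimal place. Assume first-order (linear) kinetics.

10.8 mg/L

k = ln2 / t½ = 0.693147 / 23.1 = 0.03001 h⁻¹
CL = k × Vd = 0.03001 × 399 = 11.97 L/h
At steady state Css = R₀ / CL = 129 / 11.97 = 10.78 mg/L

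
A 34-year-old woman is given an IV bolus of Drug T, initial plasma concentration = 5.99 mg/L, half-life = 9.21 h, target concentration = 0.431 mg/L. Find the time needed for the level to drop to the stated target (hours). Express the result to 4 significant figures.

k = ln2 / t½ = 0.693147 / 9.21 = 0.07526 h⁻¹
t = ln(C₀ / C) / k = ln(5.990 / 0.431) / 0.07526
  = ln(13.90) / 0.07526 = 2.632 / 0.07526 = 34.97 h

34.97 h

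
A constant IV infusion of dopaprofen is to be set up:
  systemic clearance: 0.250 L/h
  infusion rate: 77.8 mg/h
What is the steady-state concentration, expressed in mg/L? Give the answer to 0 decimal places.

311 mg/L

At steady state Css = R₀ / CL = 77.8 / 0.2500 = 311.2 mg/L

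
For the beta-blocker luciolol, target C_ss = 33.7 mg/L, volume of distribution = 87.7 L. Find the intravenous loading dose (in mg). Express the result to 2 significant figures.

3000 mg

LD = Css × Vd = 33.7 × 87.7 = 2955 mg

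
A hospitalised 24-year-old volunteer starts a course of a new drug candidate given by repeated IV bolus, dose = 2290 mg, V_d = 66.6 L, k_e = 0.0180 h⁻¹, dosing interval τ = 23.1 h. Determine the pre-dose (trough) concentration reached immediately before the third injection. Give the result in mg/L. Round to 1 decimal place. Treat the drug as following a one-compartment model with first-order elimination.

37.7 mg/L

C₀ per dose = Dose / Vd = 2290 / 66.6 = 34.38 mg/L
Fraction remaining after one interval: r = e^(−kτ) = e^(−0.01800 × 23.1) = 0.6598
Before dose 3, 2 doses have been given (aged 1τ, 2τ).
C_trough = C₀ × (r + r²) = 34.38 × (0.6598 + 0.4353) = 37.65 mg/L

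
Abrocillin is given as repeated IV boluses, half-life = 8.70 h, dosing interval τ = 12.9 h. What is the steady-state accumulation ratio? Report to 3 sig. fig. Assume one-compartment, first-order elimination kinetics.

k = ln2 / t½ = 0.693147 / 8.70 = 0.07967 h⁻¹
e^(−kτ) = e^(−0.07967 × 12.9) = 0.3578
Accumulation ratio R = 1 / (1 − e^(−kτ)) = 1 / (1 − 0.3578) = 1.557

1.56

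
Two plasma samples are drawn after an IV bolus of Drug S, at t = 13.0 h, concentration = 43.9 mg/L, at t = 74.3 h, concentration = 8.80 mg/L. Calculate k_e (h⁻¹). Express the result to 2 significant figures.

k = ln(C₁/C₂) / (t₂ − t₁) = ln(43.9/8.80) / (74.3 − 13.0)
  = 1.607 / 61.30 = 0.02622 h⁻¹

0.026 h⁻¹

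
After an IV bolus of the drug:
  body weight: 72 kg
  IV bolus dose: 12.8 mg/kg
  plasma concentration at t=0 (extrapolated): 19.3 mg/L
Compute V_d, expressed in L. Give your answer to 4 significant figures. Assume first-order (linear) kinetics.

Dose = 12.8 × 72 = 921.6 mg
Vd = Dose / C₀ = 921.6 / 19.3 = 47.75 L

47.75 L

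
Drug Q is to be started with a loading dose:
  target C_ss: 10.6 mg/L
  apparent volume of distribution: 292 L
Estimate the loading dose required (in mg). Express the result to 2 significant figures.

3100 mg

LD = Css × Vd = 10.6 × 292 = 3095 mg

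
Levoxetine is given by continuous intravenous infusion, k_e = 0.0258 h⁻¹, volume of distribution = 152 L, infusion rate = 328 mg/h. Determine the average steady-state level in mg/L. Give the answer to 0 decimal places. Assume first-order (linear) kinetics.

CL = k × Vd = 0.02580 × 152 = 3.922 L/h
At steady state Css = R₀ / CL = 328 / 3.922 = 83.63 mg/L

84 mg/L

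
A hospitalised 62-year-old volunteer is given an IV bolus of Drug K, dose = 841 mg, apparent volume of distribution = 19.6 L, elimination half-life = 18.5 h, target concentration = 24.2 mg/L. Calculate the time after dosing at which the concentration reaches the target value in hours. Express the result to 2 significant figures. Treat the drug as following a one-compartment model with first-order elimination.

15 h

C₀ = Dose / Vd = 841.0 / 19.6 = 42.91 mg/L
k = ln2 / t½ = 0.693147 / 18.5 = 0.03747 h⁻¹
t = ln(C₀ / C) / k = ln(42.91 / 24.2) / 0.03747
  = ln(1.773) / 0.03747 = 0.5727 / 0.03747 = 15.28 h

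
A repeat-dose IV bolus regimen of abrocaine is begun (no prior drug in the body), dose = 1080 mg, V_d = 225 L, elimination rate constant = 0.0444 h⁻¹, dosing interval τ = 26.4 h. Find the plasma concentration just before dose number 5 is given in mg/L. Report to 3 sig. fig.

2.13 mg/L

C₀ per dose = Dose / Vd = 1080 / 225 = 4.800 mg/L
Fraction remaining after one interval: r = e^(−kτ) = e^(−0.04440 × 26.4) = 0.3097
Before dose 5, 4 doses have been given (aged 1τ, 2τ, 3τ, 4τ).
C_trough = C₀ × (r + r² + … + r^4) = C₀ × r(1−r^4)/(1−r)
        = 4.800 × 0.3097 × (1 − 0.009200) / (1 − 0.3097) = 2.134 mg/L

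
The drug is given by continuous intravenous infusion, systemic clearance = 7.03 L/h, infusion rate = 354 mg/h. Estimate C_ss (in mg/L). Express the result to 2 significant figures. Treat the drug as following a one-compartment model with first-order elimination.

At steady state Css = R₀ / CL = 354 / 7.030 = 50.36 mg/L

50 mg/L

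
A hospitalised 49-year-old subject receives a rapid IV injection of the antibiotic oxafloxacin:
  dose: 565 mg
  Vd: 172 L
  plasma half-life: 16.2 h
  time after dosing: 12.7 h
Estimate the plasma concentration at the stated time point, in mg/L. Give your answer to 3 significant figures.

1.91 mg/L

C₀ = Dose / Vd = 565.0 / 172 = 3.285 mg/L
k = ln2 / t½ = 0.693147 / 16.2 = 0.04279 h⁻¹
C = C₀ · e^(−k·t) = 3.285 × e^(−0.04279 × 12.7)
  = 3.285 × 0.5808 = 1.908 mg/L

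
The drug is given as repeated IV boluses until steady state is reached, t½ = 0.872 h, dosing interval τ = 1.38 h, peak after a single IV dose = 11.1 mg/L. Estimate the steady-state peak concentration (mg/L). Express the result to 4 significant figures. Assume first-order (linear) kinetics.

16.66 mg/L

k = ln2 / t½ = 0.693147 / 0.872 = 0.7949 h⁻¹
e^(−kτ) = e^(−0.7949 × 1.38) = 0.3339
Accumulation ratio R = 1 / (1 − e^(−kτ)) = 1 / (1 − 0.3339) = 1.501
Steady-state peak = C₀ × R = 11.1 × 1.501 = 16.66 mg/L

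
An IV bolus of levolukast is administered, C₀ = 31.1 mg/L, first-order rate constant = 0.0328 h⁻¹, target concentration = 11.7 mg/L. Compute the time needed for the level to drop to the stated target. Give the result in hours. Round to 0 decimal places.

t = ln(C₀ / C) / k = ln(31.10 / 11.7) / 0.03280
  = ln(2.658) / 0.03280 = 0.9776 / 0.03280 = 29.80 h

30 h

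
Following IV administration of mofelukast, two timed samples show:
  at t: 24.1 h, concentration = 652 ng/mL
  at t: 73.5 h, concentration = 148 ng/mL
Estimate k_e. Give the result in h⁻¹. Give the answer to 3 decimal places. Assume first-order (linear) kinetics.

0.030 h⁻¹

k = ln(C₁/C₂) / (t₂ − t₁) = ln(652/148) / (73.5 − 24.1)
  = 1.483 / 49.40 = 0.03002 h⁻¹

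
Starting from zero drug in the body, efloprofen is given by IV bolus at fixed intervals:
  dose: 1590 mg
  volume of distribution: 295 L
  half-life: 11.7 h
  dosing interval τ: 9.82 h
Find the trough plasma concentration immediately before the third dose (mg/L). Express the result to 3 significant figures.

C₀ per dose = Dose / Vd = 1590 / 295 = 5.390 mg/L
k = ln2 / t½ = 0.693147 / 11.7 = 0.05924 h⁻¹
Fraction remaining after one interval: r = e^(−kτ) = e^(−0.05924 × 9.82) = 0.5589
Before dose 3, 2 doses have been given (aged 1τ, 2τ).
C_trough = C₀ × (r + r²) = 5.390 × (0.5589 + 0.3124) = 4.696 mg/L

4.70 mg/L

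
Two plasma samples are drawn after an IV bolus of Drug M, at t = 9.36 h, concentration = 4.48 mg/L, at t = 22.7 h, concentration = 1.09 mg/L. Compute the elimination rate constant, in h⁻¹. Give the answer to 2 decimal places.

k = ln(C₁/C₂) / (t₂ − t₁) = ln(4.48/1.09) / (22.7 − 9.36)
  = 1.413 / 13.34 = 0.1059 h⁻¹

0.11 h⁻¹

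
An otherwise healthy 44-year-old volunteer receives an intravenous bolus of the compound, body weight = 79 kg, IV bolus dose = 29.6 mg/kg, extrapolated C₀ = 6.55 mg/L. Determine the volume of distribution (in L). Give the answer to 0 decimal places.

Dose = 29.6 × 79 = 2338 mg
Vd = Dose / C₀ = 2338 / 6.55 = 356.9 L

357 L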